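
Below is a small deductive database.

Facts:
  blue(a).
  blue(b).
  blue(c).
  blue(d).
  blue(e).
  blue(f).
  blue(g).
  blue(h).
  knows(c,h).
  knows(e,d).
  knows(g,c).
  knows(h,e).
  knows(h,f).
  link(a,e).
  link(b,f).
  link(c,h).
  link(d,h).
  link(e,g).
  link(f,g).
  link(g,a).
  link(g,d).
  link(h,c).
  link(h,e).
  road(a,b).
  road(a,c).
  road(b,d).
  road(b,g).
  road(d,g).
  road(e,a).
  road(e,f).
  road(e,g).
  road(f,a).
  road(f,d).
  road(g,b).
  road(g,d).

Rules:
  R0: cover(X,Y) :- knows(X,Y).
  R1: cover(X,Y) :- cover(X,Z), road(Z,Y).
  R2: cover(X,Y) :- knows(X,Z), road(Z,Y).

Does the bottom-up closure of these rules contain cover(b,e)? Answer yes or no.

round 1: derive cover(c,h) via R0 from knows(c,h)
round 1: derive cover(e,d) via R0 from knows(e,d)
round 1: derive cover(g,c) via R0 from knows(g,c)
round 1: derive cover(h,e) via R0 from knows(h,e)
round 1: derive cover(h,f) via R0 from knows(h,f)
round 1: derive cover(e,g) via R2 from knows(e,d), road(d,g)
round 1: derive cover(h,a) via R2 from knows(h,e), road(e,a)
round 1: derive cover(h,d) via R2 from knows(h,f), road(f,d)
round 1: derive cover(h,g) via R2 from knows(h,e), road(e,g)
round 2: derive cover(e,b) via R1 from cover(e,g), road(g,b)
round 2: derive cover(h,b) via R1 from cover(h,a), road(a,b)
round 2: derive cover(h,c) via R1 from cover(h,a), road(a,c)

no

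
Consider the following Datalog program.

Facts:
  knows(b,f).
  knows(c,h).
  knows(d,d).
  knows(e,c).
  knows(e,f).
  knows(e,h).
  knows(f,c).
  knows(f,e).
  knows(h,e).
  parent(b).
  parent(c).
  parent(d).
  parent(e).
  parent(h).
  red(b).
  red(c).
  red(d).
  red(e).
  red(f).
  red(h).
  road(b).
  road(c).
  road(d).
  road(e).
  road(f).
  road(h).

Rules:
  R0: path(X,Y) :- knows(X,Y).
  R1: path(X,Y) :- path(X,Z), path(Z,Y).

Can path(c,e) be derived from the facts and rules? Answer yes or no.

yes

round 1: derive path(b,f) via R0 from knows(b,f)
round 1: derive path(c,h) via R0 from knows(c,h)
round 1: derive path(d,d) via R0 from knows(d,d)
round 1: derive path(e,c) via R0 from knows(e,c)
round 1: derive path(e,f) via R0 from knows(e,f)
round 1: derive path(e,h) via R0 from knows(e,h)
round 1: derive path(f,c) via R0 from knows(f,c)
round 1: derive path(f,e) via R0 from knows(f,e)
round 1: derive path(h,e) via R0 from knows(h,e)
round 2: derive path(b,c) via R1 from path(b,f), path(f,c)
round 2: derive path(b,e) via R1 from path(b,f), path(f,e)
round 2: derive path(c,e) via R1 from path(c,h), path(h,e)
round 2: derive path(e,e) via R1 from path(e,f), path(f,e)
round 2: derive path(f,f) via R1 from path(f,e), path(e,f)
round 2: derive path(f,h) via R1 from path(f,c), path(c,h)
round 2: derive path(h,c) via R1 from path(h,e), path(e,c)
round 2: derive path(h,f) via R1 from path(h,e), path(e,f)
round 2: derive path(h,h) via R1 from path(h,e), path(e,h)
round 3: derive path(b,h) via R1 from path(b,c), path(c,h)
round 3: derive path(c,c) via R1 from path(c,e), path(e,c)
round 3: derive path(c,f) via R1 from path(c,e), path(e,f)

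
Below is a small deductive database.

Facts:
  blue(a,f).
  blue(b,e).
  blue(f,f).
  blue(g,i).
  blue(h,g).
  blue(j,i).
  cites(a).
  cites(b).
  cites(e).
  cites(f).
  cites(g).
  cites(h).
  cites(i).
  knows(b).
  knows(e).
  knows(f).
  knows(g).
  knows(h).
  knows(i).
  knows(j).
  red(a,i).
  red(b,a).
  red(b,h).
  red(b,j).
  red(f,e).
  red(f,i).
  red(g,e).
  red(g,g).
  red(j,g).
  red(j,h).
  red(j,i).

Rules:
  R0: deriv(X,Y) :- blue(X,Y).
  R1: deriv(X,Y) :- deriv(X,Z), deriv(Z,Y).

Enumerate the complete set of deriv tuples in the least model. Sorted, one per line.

round 1: derive deriv(a,f) via R0 from blue(a,f)
round 1: derive deriv(b,e) via R0 from blue(b,e)
round 1: derive deriv(f,f) via R0 from blue(f,f)
round 1: derive deriv(g,i) via R0 from blue(g,i)
round 1: derive deriv(h,g) via R0 from blue(h,g)
round 1: derive deriv(j,i) via R0 from blue(j,i)
round 2: derive deriv(h,i) via R1 from deriv(h,g), deriv(g,i)

deriv(a,f)
deriv(b,e)
deriv(f,f)
deriv(g,i)
deriv(h,g)
deriv(h,i)
deriv(j,i)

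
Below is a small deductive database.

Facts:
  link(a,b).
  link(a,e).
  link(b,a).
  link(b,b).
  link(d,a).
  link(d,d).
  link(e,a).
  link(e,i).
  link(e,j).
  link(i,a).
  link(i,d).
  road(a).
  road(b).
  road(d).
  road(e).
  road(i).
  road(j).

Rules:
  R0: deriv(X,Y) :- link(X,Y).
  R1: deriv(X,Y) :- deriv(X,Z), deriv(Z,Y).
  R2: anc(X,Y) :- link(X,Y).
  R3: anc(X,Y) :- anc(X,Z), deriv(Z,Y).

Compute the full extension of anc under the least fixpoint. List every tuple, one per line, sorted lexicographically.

round 1: derive deriv(a,b) via R0 from link(a,b)
round 1: derive deriv(a,e) via R0 from link(a,e)
round 1: derive deriv(b,a) via R0 from link(b,a)
round 1: derive deriv(b,b) via R0 from link(b,b)
round 1: derive deriv(d,a) via R0 from link(d,a)
round 1: derive deriv(d,d) via R0 from link(d,d)
round 1: derive deriv(e,a) via R0 from link(e,a)
round 1: derive deriv(e,i) via R0 from link(e,i)
round 1: derive deriv(e,j) via R0 from link(e,j)
round 1: derive deriv(i,a) via R0 from link(i,a)
round 1: derive deriv(i,d) via R0 from link(i,d)
round 1: derive anc(a,b) via R2 from link(a,b)
round 1: derive anc(a,e) via R2 from link(a,e)
round 1: derive anc(b,a) via R2 from link(b,a)
round 1: derive anc(b,b) via R2 from link(b,b)
round 1: derive anc(d,a) via R2 from link(d,a)
round 1: derive anc(d,d) via R2 from link(d,d)
round 1: derive anc(e,a) via R2 from link(e,a)
round 1: derive anc(e,i) via R2 from link(e,i)
round 1: derive anc(e,j) via R2 from link(e,j)
round 1: derive anc(i,a) via R2 from link(i,a)
round 1: derive anc(i,d) via R2 from link(i,d)
round 2: derive deriv(a,a) via R1 from deriv(a,b), deriv(b,a)
round 2: derive deriv(a,i) via R1 from deriv(a,e), deriv(e,i)
round 2: derive deriv(a,j) via R1 from deriv(a,e), deriv(e,j)
round 2: derive deriv(b,e) via R1 from deriv(b,a), deriv(a,e)
round 2: derive deriv(d,b) via R1 from deriv(d,a), deriv(a,b)
round 2: derive deriv(d,e) via R1 from deriv(d,a), deriv(a,e)
round 2: derive deriv(e,b) via R1 from deriv(e,a), deriv(a,b)
round 2: derive deriv(e,d) via R1 from deriv(e,i), deriv(i,d)
round 2: derive deriv(e,e) via R1 from deriv(e,a), deriv(a,e)
round 2: derive deriv(i,b) via R1 from deriv(i,a), deriv(a,b)
round 2: derive deriv(i,e) via R1 from deriv(i,a), deriv(a,e)
round 2: derive anc(a,a) via R3 from anc(a,b), deriv(b,a)
round 2: derive anc(a,i) via R3 from anc(a,e), deriv(e,i)
round 2: derive anc(a,j) via R3 from anc(a,e), deriv(e,j)
round 2: derive anc(b,e) via R3 from anc(b,a), deriv(a,e)
round 2: derive anc(d,b) via R3 from anc(d,a), deriv(a,b)
round 2: derive anc(d,e) via R3 from anc(d,a), deriv(a,e)
round 2: derive anc(e,b) via R3 from anc(e,a), deriv(a,b)
round 2: derive anc(e,d) via R3 from anc(e,i), deriv(i,d)
round 2: derive anc(e,e) via R3 from anc(e,a), deriv(a,e)
round 2: derive anc(i,b) via R3 from anc(i,a), deriv(a,b)
round 2: derive anc(i,e) via R3 from anc(i,a), deriv(a,e)
round 3: derive deriv(a,d) via R1 from deriv(a,e), deriv(e,d)
round 3: derive deriv(b,d) via R1 from deriv(b,e), deriv(e,d)
round 3: derive deriv(b,i) via R1 from deriv(b,a), deriv(a,i)
round 3: derive deriv(b,j) via R1 from deriv(b,a), deriv(a,j)
round 3: derive deriv(d,i) via R1 from deriv(d,a), deriv(a,i)
round 3: derive deriv(d,j) via R1 from deriv(d,a), deriv(a,j)
round 3: derive deriv(i,i) via R1 from deriv(i,a), deriv(a,i)
round 3: derive deriv(i,j) via R1 from deriv(i,a), deriv(a,j)
round 3: derive anc(a,d) via R3 from anc(a,e), deriv(e,d)
round 3: derive anc(b,d) via R3 from anc(b,e), deriv(e,d)
round 3: derive anc(b,i) via R3 from anc(b,a), deriv(a,i)
round 3: derive anc(b,j) via R3 from anc(b,a), deriv(a,j)
round 3: derive anc(d,i) via R3 from anc(d,a), deriv(a,i)
round 3: derive anc(d,j) via R3 from anc(d,a), deriv(a,j)
round 3: derive anc(i,i) via R3 from anc(i,a), deriv(a,i)
round 3: derive anc(i,j) via R3 from anc(i,a), deriv(a,j)

anc(a,a)
anc(a,b)
anc(a,d)
anc(a,e)
anc(a,i)
anc(a,j)
anc(b,a)
anc(b,b)
anc(b,d)
anc(b,e)
anc(b,i)
anc(b,j)
anc(d,a)
anc(d,b)
anc(d,d)
anc(d,e)
anc(d,i)
anc(d,j)
anc(e,a)
anc(e,b)
anc(e,d)
anc(e,e)
anc(e,i)
anc(e,j)
anc(i,a)
anc(i,b)
anc(i,d)
anc(i,e)
anc(i,i)
anc(i,j)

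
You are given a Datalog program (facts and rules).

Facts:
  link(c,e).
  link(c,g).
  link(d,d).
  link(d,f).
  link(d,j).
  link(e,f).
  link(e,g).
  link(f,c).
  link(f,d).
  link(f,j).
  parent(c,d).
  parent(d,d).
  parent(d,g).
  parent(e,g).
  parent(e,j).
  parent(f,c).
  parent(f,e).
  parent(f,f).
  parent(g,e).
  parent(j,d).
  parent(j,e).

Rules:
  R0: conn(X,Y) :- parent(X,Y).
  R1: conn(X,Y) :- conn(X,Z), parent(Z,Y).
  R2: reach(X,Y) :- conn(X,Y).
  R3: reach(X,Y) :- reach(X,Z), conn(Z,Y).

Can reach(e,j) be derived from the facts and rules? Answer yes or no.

round 1: derive conn(c,d) via R0 from parent(c,d)
round 1: derive conn(d,d) via R0 from parent(d,d)
round 1: derive conn(d,g) via R0 from parent(d,g)
round 1: derive conn(e,g) via R0 from parent(e,g)
round 1: derive conn(e,j) via R0 from parent(e,j)
round 1: derive conn(f,c) via R0 from parent(f,c)
round 1: derive conn(f,e) via R0 from parent(f,e)
round 1: derive conn(f,f) via R0 from parent(f,f)
round 1: derive conn(g,e) via R0 from parent(g,e)
round 1: derive conn(j,d) via R0 from parent(j,d)
round 1: derive conn(j,e) via R0 from parent(j,e)
round 2: derive conn(c,g) via R1 from conn(c,d), parent(d,g)
round 2: derive conn(d,e) via R1 from conn(d,g), parent(g,e)
round 2: derive conn(e,d) via R1 from conn(e,j), parent(j,d)
round 2: derive conn(e,e) via R1 from conn(e,g), parent(g,e)
round 2: derive conn(f,d) via R1 from conn(f,c), parent(c,d)
round 2: derive conn(f,g) via R1 from conn(f,e), parent(e,g)
round 2: derive conn(f,j) via R1 from conn(f,e), parent(e,j)
round 2: derive conn(g,g) via R1 from conn(g,e), parent(e,g)
round 2: derive conn(g,j) via R1 from conn(g,e), parent(e,j)
round 2: derive conn(j,g) via R1 from conn(j,d), parent(d,g)
round 2: derive conn(j,j) via R1 from conn(j,e), parent(e,j)
round 2: derive reach(c,d) via R2 from conn(c,d)
round 2: derive reach(d,d) via R2 from conn(d,d)
round 2: derive reach(d,g) via R2 from conn(d,g)
round 2: derive reach(e,g) via R2 from conn(e,g)
round 2: derive reach(e,j) via R2 from conn(e,j)
round 2: derive reach(f,c) via R2 from conn(f,c)
round 2: derive reach(f,e) via R2 from conn(f,e)
round 2: derive reach(f,f) via R2 from conn(f,f)
round 2: derive reach(g,e) via R2 from conn(g,e)
round 2: derive reach(j,d) via R2 from conn(j,d)
round 2: derive reach(j,e) via R2 from conn(j,e)
round 3: derive conn(c,e) via R1 from conn(c,g), parent(g,e)
round 3: derive conn(d,j) via R1 from conn(d,e), parent(e,j)
round 3: derive conn(g,d) via R1 from conn(g,j), parent(j,d)
round 3: derive reach(c,g) via R2 from conn(c,g)
round 3: derive reach(d,e) via R2 from conn(d,e)
round 3: derive reach(e,d) via R2 from conn(e,d)
round 3: derive reach(e,e) via R2 from conn(e,e)
round 3: derive reach(f,d) via R2 from conn(f,d)
round 3: derive reach(f,g) via R2 from conn(f,g)
round 3: derive reach(f,j) via R2 from conn(f,j)
round 3: derive reach(g,g) via R2 from conn(g,g)
round 3: derive reach(g,j) via R2 from conn(g,j)
round 3: derive reach(j,g) via R2 from conn(j,g)
round 3: derive reach(j,j) via R2 from conn(j,j)
round 3: derive reach(c,e) via R3 from reach(c,d), conn(d,e)
round 3: derive reach(d,j) via R3 from reach(d,g), conn(g,j)
round 3: derive reach(g,d) via R3 from reach(g,e), conn(e,d)
round 4: derive conn(c,j) via R1 from conn(c,e), parent(e,j)
round 4: derive reach(c,j) via R3 from reach(c,d), conn(d,j)

yes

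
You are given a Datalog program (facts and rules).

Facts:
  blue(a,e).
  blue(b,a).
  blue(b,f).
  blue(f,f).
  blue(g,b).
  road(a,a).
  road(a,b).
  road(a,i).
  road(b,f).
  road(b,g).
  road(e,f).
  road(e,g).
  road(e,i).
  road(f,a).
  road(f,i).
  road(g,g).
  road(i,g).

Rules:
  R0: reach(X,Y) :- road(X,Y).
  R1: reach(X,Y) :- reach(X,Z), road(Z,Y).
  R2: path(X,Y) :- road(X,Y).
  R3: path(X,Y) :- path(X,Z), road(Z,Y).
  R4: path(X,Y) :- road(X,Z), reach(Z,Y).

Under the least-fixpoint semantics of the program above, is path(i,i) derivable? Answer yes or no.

no

round 1: derive reach(a,a) via R0 from road(a,a)
round 1: derive reach(a,b) via R0 from road(a,b)
round 1: derive reach(a,i) via R0 from road(a,i)
round 1: derive reach(b,f) via R0 from road(b,f)
round 1: derive reach(b,g) via R0 from road(b,g)
round 1: derive reach(e,f) via R0 from road(e,f)
round 1: derive reach(e,g) via R0 from road(e,g)
round 1: derive reach(e,i) via R0 from road(e,i)
round 1: derive reach(f,a) via R0 from road(f,a)
round 1: derive reach(f,i) via R0 from road(f,i)
round 1: derive reach(g,g) via R0 from road(g,g)
round 1: derive reach(i,g) via R0 from road(i,g)
round 1: derive path(a,a) via R2 from road(a,a)
round 1: derive path(a,b) via R2 from road(a,b)
round 1: derive path(a,i) via R2 from road(a,i)
round 1: derive path(b,f) via R2 from road(b,f)
round 1: derive path(b,g) via R2 from road(b,g)
round 1: derive path(e,f) via R2 from road(e,f)
round 1: derive path(e,g) via R2 from road(e,g)
round 1: derive path(e,i) via R2 from road(e,i)
round 1: derive path(f,a) via R2 from road(f,a)
round 1: derive path(f,i) via R2 from road(f,i)
round 1: derive path(g,g) via R2 from road(g,g)
round 1: derive path(i,g) via R2 from road(i,g)
round 2: derive reach(a,f) via R1 from reach(a,b), road(b,f)
round 2: derive reach(a,g) via R1 from reach(a,b), road(b,g)
round 2: derive reach(b,a) via R1 from reach(b,f), road(f,a)
round 2: derive reach(b,i) via R1 from reach(b,f), road(f,i)
round 2: derive reach(e,a) via R1 from reach(e,f), road(f,a)
round 2: derive reach(f,b) via R1 from reach(f,a), road(a,b)
round 2: derive reach(f,g) via R1 from reach(f,i), road(i,g)
round 2: derive path(a,f) via R3 from path(a,b), road(b,f)
round 2: derive path(a,g) via R3 from path(a,b), road(b,g)
round 2: derive path(b,a) via R3 from path(b,f), road(f,a)
round 2: derive path(b,i) via R3 from path(b,f), road(f,i)
round 2: derive path(e,a) via R3 from path(e,f), road(f,a)
round 2: derive path(f,b) via R3 from path(f,a), road(a,b)
round 2: derive path(f,g) via R3 from path(f,i), road(i,g)
round 3: derive reach(b,b) via R1 from reach(b,a), road(a,b)
round 3: derive reach(e,b) via R1 from reach(e,a), road(a,b)
round 3: derive reach(f,f) via R1 from reach(f,b), road(b,f)
round 3: derive path(b,b) via R3 from path(b,a), road(a,b)
round 3: derive path(e,b) via R3 from path(e,a), road(a,b)
round 3: derive path(f,f) via R3 from path(f,b), road(b,f)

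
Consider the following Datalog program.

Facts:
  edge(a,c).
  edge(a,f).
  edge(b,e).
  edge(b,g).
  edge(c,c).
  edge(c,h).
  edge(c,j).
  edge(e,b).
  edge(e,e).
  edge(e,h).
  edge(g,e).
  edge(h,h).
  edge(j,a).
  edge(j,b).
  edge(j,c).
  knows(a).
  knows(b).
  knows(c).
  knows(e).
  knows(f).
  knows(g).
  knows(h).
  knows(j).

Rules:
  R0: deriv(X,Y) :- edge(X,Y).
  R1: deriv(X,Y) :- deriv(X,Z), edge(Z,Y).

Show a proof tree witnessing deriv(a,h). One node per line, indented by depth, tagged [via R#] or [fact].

deriv(a,h)  [via R1]
  deriv(a,c)  [via R0]
    edge(a,c)  [fact]
  edge(c,h)  [fact]

round 1: derive deriv(a,c) via R0 from edge(a,c)
round 1: derive deriv(a,f) via R0 from edge(a,f)
round 1: derive deriv(b,e) via R0 from edge(b,e)
round 1: derive deriv(b,g) via R0 from edge(b,g)
round 1: derive deriv(c,c) via R0 from edge(c,c)
round 1: derive deriv(c,h) via R0 from edge(c,h)
round 1: derive deriv(c,j) via R0 from edge(c,j)
round 1: derive deriv(e,b) via R0 from edge(e,b)
round 1: derive deriv(e,e) via R0 from edge(e,e)
round 1: derive deriv(e,h) via R0 from edge(e,h)
round 1: derive deriv(g,e) via R0 from edge(g,e)
round 1: derive deriv(h,h) via R0 from edge(h,h)
round 1: derive deriv(j,a) via R0 from edge(j,a)
round 1: derive deriv(j,b) via R0 from edge(j,b)
round 1: derive deriv(j,c) via R0 from edge(j,c)
round 2: derive deriv(a,h) via R1 from deriv(a,c), edge(c,h)
round 2: derive deriv(a,j) via R1 from deriv(a,c), edge(c,j)
round 2: derive deriv(b,b) via R1 from deriv(b,e), edge(e,b)
round 2: derive deriv(b,h) via R1 from deriv(b,e), edge(e,h)
round 2: derive deriv(c,a) via R1 from deriv(c,j), edge(j,a)
round 2: derive deriv(c,b) via R1 from deriv(c,j), edge(j,b)
round 2: derive deriv(e,g) via R1 from deriv(e,b), edge(b,g)
round 2: derive deriv(g,b) via R1 from deriv(g,e), edge(e,b)
round 2: derive deriv(g,h) via R1 from deriv(g,e), edge(e,h)
round 2: derive deriv(j,e) via R1 from deriv(j,b), edge(b,e)
round 2: derive deriv(j,f) via R1 from deriv(j,a), edge(a,f)
round 2: derive deriv(j,g) via R1 from deriv(j,b), edge(b,g)
round 2: derive deriv(j,h) via R1 from deriv(j,c), edge(c,h)
round 2: derive deriv(j,j) via R1 from deriv(j,c), edge(c,j)
round 3: derive deriv(a,a) via R1 from deriv(a,j), edge(j,a)
round 3: derive deriv(a,b) via R1 from deriv(a,j), edge(j,b)
round 3: derive deriv(c,e) via R1 from deriv(c,b), edge(b,e)
round 3: derive deriv(c,f) via R1 from deriv(c,a), edge(a,f)
round 3: derive deriv(c,g) via R1 from deriv(c,b), edge(b,g)
round 3: derive deriv(g,g) via R1 from deriv(g,b), edge(b,g)
round 4: derive deriv(a,e) via R1 from deriv(a,b), edge(b,e)
round 4: derive deriv(a,g) via R1 from deriv(a,b), edge(b,g)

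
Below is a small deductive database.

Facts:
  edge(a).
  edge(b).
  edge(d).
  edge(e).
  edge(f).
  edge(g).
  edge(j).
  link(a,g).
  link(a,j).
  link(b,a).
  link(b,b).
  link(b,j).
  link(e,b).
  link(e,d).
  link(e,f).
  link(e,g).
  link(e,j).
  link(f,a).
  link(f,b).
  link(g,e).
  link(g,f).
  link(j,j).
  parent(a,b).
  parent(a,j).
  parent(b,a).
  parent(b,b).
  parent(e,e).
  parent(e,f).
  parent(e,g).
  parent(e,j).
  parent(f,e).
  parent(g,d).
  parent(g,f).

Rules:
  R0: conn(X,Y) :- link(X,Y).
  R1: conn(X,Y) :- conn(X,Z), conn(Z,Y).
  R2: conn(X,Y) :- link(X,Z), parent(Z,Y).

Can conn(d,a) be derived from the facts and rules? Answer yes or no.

round 1: derive conn(a,g) via R0 from link(a,g)
round 1: derive conn(a,j) via R0 from link(a,j)
round 1: derive conn(b,a) via R0 from link(b,a)
round 1: derive conn(b,b) via R0 from link(b,b)
round 1: derive conn(b,j) via R0 from link(b,j)
round 1: derive conn(e,b) via R0 from link(e,b)
round 1: derive conn(e,d) via R0 from link(e,d)
round 1: derive conn(e,f) via R0 from link(e,f)
round 1: derive conn(e,g) via R0 from link(e,g)
round 1: derive conn(e,j) via R0 from link(e,j)
round 1: derive conn(f,a) via R0 from link(f,a)
round 1: derive conn(f,b) via R0 from link(f,b)
round 1: derive conn(g,e) via R0 from link(g,e)
round 1: derive conn(g,f) via R0 from link(g,f)
round 1: derive conn(j,j) via R0 from link(j,j)
round 1: derive conn(a,d) via R2 from link(a,g), parent(g,d)
round 1: derive conn(a,f) via R2 from link(a,g), parent(g,f)
round 1: derive conn(e,a) via R2 from link(e,b), parent(b,a)
round 1: derive conn(e,e) via R2 from link(e,f), parent(f,e)
round 1: derive conn(f,j) via R2 from link(f,a), parent(a,j)
round 1: derive conn(g,g) via R2 from link(g,e), parent(e,g)
round 1: derive conn(g,j) via R2 from link(g,e), parent(e,j)
round 2: derive conn(a,a) via R1 from conn(a,f), conn(f,a)
round 2: derive conn(a,b) via R1 from conn(a,f), conn(f,b)
round 2: derive conn(a,e) via R1 from conn(a,g), conn(g,e)
round 2: derive conn(b,d) via R1 from conn(b,a), conn(a,d)
round 2: derive conn(b,f) via R1 from conn(b,a), conn(a,f)
round 2: derive conn(b,g) via R1 from conn(b,a), conn(a,g)
round 2: derive conn(f,d) via R1 from conn(f,a), conn(a,d)
round 2: derive conn(f,f) via R1 from conn(f,a), conn(a,f)
round 2: derive conn(f,g) via R1 from conn(f,a), conn(a,g)
round 2: derive conn(g,a) via R1 from conn(g,e), conn(e,a)
round 2: derive conn(g,b) via R1 from conn(g,e), conn(e,b)
round 2: derive conn(g,d) via R1 from conn(g,e), conn(e,d)
round 3: derive conn(b,e) via R1 from conn(b,a), conn(a,e)
round 3: derive conn(f,e) via R1 from conn(f,a), conn(a,e)

no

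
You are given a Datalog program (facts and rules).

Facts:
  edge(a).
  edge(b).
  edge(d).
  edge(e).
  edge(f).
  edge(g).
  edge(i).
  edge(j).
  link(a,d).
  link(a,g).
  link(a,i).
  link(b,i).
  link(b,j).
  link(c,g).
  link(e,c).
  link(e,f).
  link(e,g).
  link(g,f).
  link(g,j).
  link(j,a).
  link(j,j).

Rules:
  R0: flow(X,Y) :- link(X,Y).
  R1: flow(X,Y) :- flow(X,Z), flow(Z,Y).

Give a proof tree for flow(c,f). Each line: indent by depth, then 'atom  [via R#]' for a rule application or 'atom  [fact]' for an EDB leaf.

flow(c,f)  [via R1]
  flow(c,g)  [via R0]
    link(c,g)  [fact]
  flow(g,f)  [via R0]
    link(g,f)  [fact]

round 1: derive flow(a,d) via R0 from link(a,d)
round 1: derive flow(a,g) via R0 from link(a,g)
round 1: derive flow(a,i) via R0 from link(a,i)
round 1: derive flow(b,i) via R0 from link(b,i)
round 1: derive flow(b,j) via R0 from link(b,j)
round 1: derive flow(c,g) via R0 from link(c,g)
round 1: derive flow(e,c) via R0 from link(e,c)
round 1: derive flow(e,f) via R0 from link(e,f)
round 1: derive flow(e,g) via R0 from link(e,g)
round 1: derive flow(g,f) via R0 from link(g,f)
round 1: derive flow(g,j) via R0 from link(g,j)
round 1: derive flow(j,a) via R0 from link(j,a)
round 1: derive flow(j,j) via R0 from link(j,j)
round 2: derive flow(a,f) via R1 from flow(a,g), flow(g,f)
round 2: derive flow(a,j) via R1 from flow(a,g), flow(g,j)
round 2: derive flow(b,a) via R1 from flow(b,j), flow(j,a)
round 2: derive flow(c,f) via R1 from flow(c,g), flow(g,f)
round 2: derive flow(c,j) via R1 from flow(c,g), flow(g,j)
round 2: derive flow(e,j) via R1 from flow(e,g), flow(g,j)
round 2: derive flow(g,a) via R1 from flow(g,j), flow(j,a)
round 2: derive flow(j,d) via R1 from flow(j,a), flow(a,d)
round 2: derive flow(j,g) via R1 from flow(j,a), flow(a,g)
round 2: derive flow(j,i) via R1 from flow(j,a), flow(a,i)
round 3: derive flow(a,a) via R1 from flow(a,g), flow(g,a)
round 3: derive flow(b,d) via R1 from flow(b,a), flow(a,d)
round 3: derive flow(b,f) via R1 from flow(b,a), flow(a,f)
round 3: derive flow(b,g) via R1 from flow(b,a), flow(a,g)
round 3: derive flow(c,a) via R1 from flow(c,g), flow(g,a)
round 3: derive flow(c,d) via R1 from flow(c,j), flow(j,d)
round 3: derive flow(c,i) via R1 from flow(c,j), flow(j,i)
round 3: derive flow(e,a) via R1 from flow(e,g), flow(g,a)
round 3: derive flow(e,d) via R1 from flow(e,j), flow(j,d)
round 3: derive flow(e,i) via R1 from flow(e,j), flow(j,i)
round 3: derive flow(g,d) via R1 from flow(g,a), flow(a,d)
round 3: derive flow(g,g) via R1 from flow(g,a), flow(a,g)
round 3: derive flow(g,i) via R1 from flow(g,a), flow(a,i)
round 3: derive flow(j,f) via R1 from flow(j,a), flow(a,f)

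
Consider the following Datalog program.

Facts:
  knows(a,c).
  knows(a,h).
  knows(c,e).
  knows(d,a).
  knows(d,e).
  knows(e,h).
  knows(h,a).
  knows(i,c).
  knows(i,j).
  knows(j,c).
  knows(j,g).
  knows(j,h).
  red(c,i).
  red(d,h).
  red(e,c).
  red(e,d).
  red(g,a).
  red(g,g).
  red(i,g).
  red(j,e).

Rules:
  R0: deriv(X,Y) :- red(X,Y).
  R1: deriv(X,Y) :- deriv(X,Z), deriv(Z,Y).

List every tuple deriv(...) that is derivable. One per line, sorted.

round 1: derive deriv(c,i) via R0 from red(c,i)
round 1: derive deriv(d,h) via R0 from red(d,h)
round 1: derive deriv(e,c) via R0 from red(e,c)
round 1: derive deriv(e,d) via R0 from red(e,d)
round 1: derive deriv(g,a) via R0 from red(g,a)
round 1: derive deriv(g,g) via R0 from red(g,g)
round 1: derive deriv(i,g) via R0 from red(i,g)
round 1: derive deriv(j,e) via R0 from red(j,e)
round 2: derive deriv(c,g) via R1 from deriv(c,i), deriv(i,g)
round 2: derive deriv(e,h) via R1 from deriv(e,d), deriv(d,h)
round 2: derive deriv(e,i) via R1 from deriv(e,c), deriv(c,i)
round 2: derive deriv(i,a) via R1 from deriv(i,g), deriv(g,a)
round 2: derive deriv(j,c) via R1 from deriv(j,e), deriv(e,c)
round 2: derive deriv(j,d) via R1 from deriv(j,e), deriv(e,d)
round 3: derive deriv(c,a) via R1 from deriv(c,g), deriv(g,a)
round 3: derive deriv(e,a) via R1 from deriv(e,i), deriv(i,a)
round 3: derive deriv(e,g) via R1 from deriv(e,c), deriv(c,g)
round 3: derive deriv(j,g) via R1 from deriv(j,c), deriv(c,g)
round 3: derive deriv(j,h) via R1 from deriv(j,d), deriv(d,h)
round 3: derive deriv(j,i) via R1 from deriv(j,c), deriv(c,i)
round 4: derive deriv(j,a) via R1 from deriv(j,c), deriv(c,a)

deriv(c,a)
deriv(c,g)
deriv(c,i)
deriv(d,h)
deriv(e,a)
deriv(e,c)
deriv(e,d)
deriv(e,g)
deriv(e,h)
deriv(e,i)
deriv(g,a)
deriv(g,g)
deriv(i,a)
deriv(i,g)
deriv(j,a)
deriv(j,c)
deriv(j,d)
deriv(j,e)
deriv(j,g)
deriv(j,h)
deriv(j,i)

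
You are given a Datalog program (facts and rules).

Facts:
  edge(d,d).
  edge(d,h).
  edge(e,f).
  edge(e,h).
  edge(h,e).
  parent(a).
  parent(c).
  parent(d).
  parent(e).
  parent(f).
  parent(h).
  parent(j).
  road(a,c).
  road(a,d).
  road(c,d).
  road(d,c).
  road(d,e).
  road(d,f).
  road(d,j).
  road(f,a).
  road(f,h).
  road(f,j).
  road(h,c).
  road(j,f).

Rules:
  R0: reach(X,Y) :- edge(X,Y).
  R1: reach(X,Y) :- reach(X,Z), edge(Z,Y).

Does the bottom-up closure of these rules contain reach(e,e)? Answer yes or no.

round 1: derive reach(d,d) via R0 from edge(d,d)
round 1: derive reach(d,h) via R0 from edge(d,h)
round 1: derive reach(e,f) via R0 from edge(e,f)
round 1: derive reach(e,h) via R0 from edge(e,h)
round 1: derive reach(h,e) via R0 from edge(h,e)
round 2: derive reach(d,e) via R1 from reach(d,h), edge(h,e)
round 2: derive reach(e,e) via R1 from reach(e,h), edge(h,e)
round 2: derive reach(h,f) via R1 from reach(h,e), edge(e,f)
round 2: derive reach(h,h) via R1 from reach(h,e), edge(e,h)
round 3: derive reach(d,f) via R1 from reach(d,e), edge(e,f)

yes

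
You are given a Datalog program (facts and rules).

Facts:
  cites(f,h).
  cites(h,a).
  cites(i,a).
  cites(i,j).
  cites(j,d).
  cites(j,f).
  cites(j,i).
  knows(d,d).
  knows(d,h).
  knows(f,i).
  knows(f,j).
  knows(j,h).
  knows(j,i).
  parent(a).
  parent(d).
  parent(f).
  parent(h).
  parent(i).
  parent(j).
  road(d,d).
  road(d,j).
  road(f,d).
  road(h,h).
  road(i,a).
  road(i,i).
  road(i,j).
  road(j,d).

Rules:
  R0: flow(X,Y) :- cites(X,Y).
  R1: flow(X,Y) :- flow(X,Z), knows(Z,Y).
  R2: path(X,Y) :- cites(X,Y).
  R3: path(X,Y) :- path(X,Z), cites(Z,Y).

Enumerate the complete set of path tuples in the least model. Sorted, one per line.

path(f,a)
path(f,h)
path(h,a)
path(i,a)
path(i,d)
path(i,f)
path(i,h)
path(i,i)
path(i,j)
path(j,a)
path(j,d)
path(j,f)
path(j,h)
path(j,i)
path(j,j)

round 1: derive path(f,h) via R2 from cites(f,h)
round 1: derive path(h,a) via R2 from cites(h,a)
round 1: derive path(i,a) via R2 from cites(i,a)
round 1: derive path(i,j) via R2 from cites(i,j)
round 1: derive path(j,d) via R2 from cites(j,d)
round 1: derive path(j,f) via R2 from cites(j,f)
round 1: derive path(j,i) via R2 from cites(j,i)
round 2: derive path(f,a) via R3 from path(f,h), cites(h,a)
round 2: derive path(i,d) via R3 from path(i,j), cites(j,d)
round 2: derive path(i,f) via R3 from path(i,j), cites(j,f)
round 2: derive path(i,i) via R3 from path(i,j), cites(j,i)
round 2: derive path(j,a) via R3 from path(j,i), cites(i,a)
round 2: derive path(j,h) via R3 from path(j,f), cites(f,h)
round 2: derive path(j,j) via R3 from path(j,i), cites(i,j)
round 3: derive path(i,h) via R3 from path(i,f), cites(f,h)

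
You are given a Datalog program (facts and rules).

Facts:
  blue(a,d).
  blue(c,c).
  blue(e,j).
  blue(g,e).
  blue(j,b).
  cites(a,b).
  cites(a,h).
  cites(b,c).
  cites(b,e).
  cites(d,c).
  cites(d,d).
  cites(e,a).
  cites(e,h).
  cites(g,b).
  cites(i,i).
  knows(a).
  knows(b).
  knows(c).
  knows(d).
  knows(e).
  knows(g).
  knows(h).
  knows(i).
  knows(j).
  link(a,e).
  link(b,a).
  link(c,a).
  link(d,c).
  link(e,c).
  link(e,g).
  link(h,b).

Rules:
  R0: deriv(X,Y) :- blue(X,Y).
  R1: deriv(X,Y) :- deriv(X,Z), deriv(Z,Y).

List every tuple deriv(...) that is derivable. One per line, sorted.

round 1: derive deriv(a,d) via R0 from blue(a,d)
round 1: derive deriv(c,c) via R0 from blue(c,c)
round 1: derive deriv(e,j) via R0 from blue(e,j)
round 1: derive deriv(g,e) via R0 from blue(g,e)
round 1: derive deriv(j,b) via R0 from blue(j,b)
round 2: derive deriv(e,b) via R1 from deriv(e,j), deriv(j,b)
round 2: derive deriv(g,j) via R1 from deriv(g,e), deriv(e,j)
round 3: derive deriv(g,b) via R1 from deriv(g,e), deriv(e,b)

deriv(a,d)
deriv(c,c)
deriv(e,b)
deriv(e,j)
deriv(g,b)
deriv(g,e)
deriv(g,j)
deriv(j,b)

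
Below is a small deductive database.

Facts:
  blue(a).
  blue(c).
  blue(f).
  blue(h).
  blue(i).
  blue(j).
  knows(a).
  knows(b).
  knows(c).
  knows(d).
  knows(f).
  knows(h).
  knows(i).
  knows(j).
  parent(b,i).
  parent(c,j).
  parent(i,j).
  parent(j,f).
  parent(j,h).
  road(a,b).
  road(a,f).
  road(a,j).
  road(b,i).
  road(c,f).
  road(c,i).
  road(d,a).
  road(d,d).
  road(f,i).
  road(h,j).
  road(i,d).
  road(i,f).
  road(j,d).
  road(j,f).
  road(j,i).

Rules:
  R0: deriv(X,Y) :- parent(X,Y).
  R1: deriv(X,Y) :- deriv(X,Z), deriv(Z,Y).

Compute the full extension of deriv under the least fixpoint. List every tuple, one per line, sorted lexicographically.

deriv(b,f)
deriv(b,h)
deriv(b,i)
deriv(b,j)
deriv(c,f)
deriv(c,h)
deriv(c,j)
deriv(i,f)
deriv(i,h)
deriv(i,j)
deriv(j,f)
deriv(j,h)

round 1: derive deriv(b,i) via R0 from parent(b,i)
round 1: derive deriv(c,j) via R0 from parent(c,j)
round 1: derive deriv(i,j) via R0 from parent(i,j)
round 1: derive deriv(j,f) via R0 from parent(j,f)
round 1: derive deriv(j,h) via R0 from parent(j,h)
round 2: derive deriv(b,j) via R1 from deriv(b,i), deriv(i,j)
round 2: derive deriv(c,f) via R1 from deriv(c,j), deriv(j,f)
round 2: derive deriv(c,h) via R1 from deriv(c,j), deriv(j,h)
round 2: derive deriv(i,f) via R1 from deriv(i,j), deriv(j,f)
round 2: derive deriv(i,h) via R1 from deriv(i,j), deriv(j,h)
round 3: derive deriv(b,f) via R1 from deriv(b,i), deriv(i,f)
round 3: derive deriv(b,h) via R1 from deriv(b,i), deriv(i,h)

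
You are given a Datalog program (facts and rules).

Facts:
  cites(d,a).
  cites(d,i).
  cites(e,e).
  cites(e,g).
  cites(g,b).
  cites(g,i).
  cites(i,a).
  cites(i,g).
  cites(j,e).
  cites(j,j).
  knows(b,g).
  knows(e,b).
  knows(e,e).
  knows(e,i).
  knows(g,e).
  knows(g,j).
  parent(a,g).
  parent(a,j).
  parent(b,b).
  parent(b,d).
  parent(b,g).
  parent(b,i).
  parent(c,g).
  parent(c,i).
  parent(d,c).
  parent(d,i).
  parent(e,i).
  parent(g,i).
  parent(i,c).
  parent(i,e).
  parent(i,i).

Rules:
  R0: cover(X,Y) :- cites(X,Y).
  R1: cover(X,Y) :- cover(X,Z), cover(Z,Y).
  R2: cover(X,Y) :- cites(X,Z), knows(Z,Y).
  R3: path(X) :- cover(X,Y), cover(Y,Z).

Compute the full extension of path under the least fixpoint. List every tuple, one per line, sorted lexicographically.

round 1: derive cover(d,a) via R0 from cites(d,a)
round 1: derive cover(d,i) via R0 from cites(d,i)
round 1: derive cover(e,e) via R0 from cites(e,e)
round 1: derive cover(e,g) via R0 from cites(e,g)
round 1: derive cover(g,b) via R0 from cites(g,b)
round 1: derive cover(g,i) via R0 from cites(g,i)
round 1: derive cover(i,a) via R0 from cites(i,a)
round 1: derive cover(i,g) via R0 from cites(i,g)
round 1: derive cover(j,e) via R0 from cites(j,e)
round 1: derive cover(j,j) via R0 from cites(j,j)
round 1: derive cover(e,b) via R2 from cites(e,e), knows(e,b)
round 1: derive cover(e,i) via R2 from cites(e,e), knows(e,i)
round 1: derive cover(e,j) via R2 from cites(e,g), knows(g,j)
round 1: derive cover(g,g) via R2 from cites(g,b), knows(b,g)
round 1: derive cover(i,e) via R2 from cites(i,g), knows(g,e)
round 1: derive cover(i,j) via R2 from cites(i,g), knows(g,j)
round 1: derive cover(j,b) via R2 from cites(j,e), knows(e,b)
round 1: derive cover(j,i) via R2 from cites(j,e), knows(e,i)
round 2: derive cover(d,e) via R1 from cover(d,i), cover(i,e)
round 2: derive cover(d,g) via R1 from cover(d,i), cover(i,g)
round 2: derive cover(d,j) via R1 from cover(d,i), cover(i,j)
round 2: derive cover(e,a) via R1 from cover(e,i), cover(i,a)
round 2: derive cover(g,a) via R1 from cover(g,i), cover(i,a)
round 2: derive cover(g,e) via R1 from cover(g,i), cover(i,e)
round 2: derive cover(g,j) via R1 from cover(g,i), cover(i,j)
round 2: derive cover(i,b) via R1 from cover(i,e), cover(e,b)
round 2: derive cover(i,i) via R1 from cover(i,e), cover(e,i)
round 2: derive cover(j,a) via R1 from cover(j,i), cover(i,a)
round 2: derive cover(j,g) via R1 from cover(j,e), cover(e,g)
round 2: derive path(d) via R3 from cover(d,i), cover(i,a)
round 2: derive path(e) via R3 from cover(e,e), cover(e,b)
round 2: derive path(g) via R3 from cover(g,g), cover(g,b)
round 2: derive path(i) via R3 from cover(i,e), cover(e,b)
round 2: derive path(j) via R3 from cover(j,e), cover(e,b)
round 3: derive cover(d,b) via R1 from cover(d,e), cover(e,b)

path(d)
path(e)
path(g)
path(i)
path(j)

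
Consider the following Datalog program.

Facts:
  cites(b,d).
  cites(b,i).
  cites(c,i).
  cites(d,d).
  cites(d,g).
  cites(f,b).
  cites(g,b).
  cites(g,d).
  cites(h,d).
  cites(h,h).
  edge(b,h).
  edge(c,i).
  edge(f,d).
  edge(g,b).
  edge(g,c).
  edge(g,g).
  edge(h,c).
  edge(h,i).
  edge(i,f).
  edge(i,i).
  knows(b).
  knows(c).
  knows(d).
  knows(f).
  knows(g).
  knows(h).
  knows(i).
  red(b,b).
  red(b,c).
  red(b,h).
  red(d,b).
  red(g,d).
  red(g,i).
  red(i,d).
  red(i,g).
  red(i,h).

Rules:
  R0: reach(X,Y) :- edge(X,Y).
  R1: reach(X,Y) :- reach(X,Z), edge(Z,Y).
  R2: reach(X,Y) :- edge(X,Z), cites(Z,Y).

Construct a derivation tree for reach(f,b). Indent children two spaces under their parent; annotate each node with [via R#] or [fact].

reach(f,b)  [via R1]
  reach(f,g)  [via R2]
    edge(f,d)  [fact]
    cites(d,g)  [fact]
  edge(g,b)  [fact]

round 1: derive reach(b,h) via R0 from edge(b,h)
round 1: derive reach(c,i) via R0 from edge(c,i)
round 1: derive reach(f,d) via R0 from edge(f,d)
round 1: derive reach(g,b) via R0 from edge(g,b)
round 1: derive reach(g,c) via R0 from edge(g,c)
round 1: derive reach(g,g) via R0 from edge(g,g)
round 1: derive reach(h,c) via R0 from edge(h,c)
round 1: derive reach(h,i) via R0 from edge(h,i)
round 1: derive reach(i,f) via R0 from edge(i,f)
round 1: derive reach(i,i) via R0 from edge(i,i)
round 1: derive reach(b,d) via R2 from edge(b,h), cites(h,d)
round 1: derive reach(f,g) via R2 from edge(f,d), cites(d,g)
round 1: derive reach(g,d) via R2 from edge(g,b), cites(b,d)
round 1: derive reach(g,i) via R2 from edge(g,b), cites(b,i)
round 1: derive reach(i,b) via R2 from edge(i,f), cites(f,b)
round 2: derive reach(b,c) via R1 from reach(b,h), edge(h,c)
round 2: derive reach(b,i) via R1 from reach(b,h), edge(h,i)
round 2: derive reach(c,f) via R1 from reach(c,i), edge(i,f)
round 2: derive reach(f,b) via R1 from reach(f,g), edge(g,b)
round 2: derive reach(f,c) via R1 from reach(f,g), edge(g,c)
round 2: derive reach(g,f) via R1 from reach(g,i), edge(i,f)
round 2: derive reach(g,h) via R1 from reach(g,b), edge(b,h)
round 2: derive reach(h,f) via R1 from reach(h,i), edge(i,f)
round 2: derive reach(i,d) via R1 from reach(i,f), edge(f,d)
round 2: derive reach(i,h) via R1 from reach(i,b), edge(b,h)
round 3: derive reach(b,f) via R1 from reach(b,i), edge(i,f)
round 3: derive reach(c,d) via R1 from reach(c,f), edge(f,d)
round 3: derive reach(f,h) via R1 from reach(f,b), edge(b,h)
round 3: derive reach(f,i) via R1 from reach(f,c), edge(c,i)
round 3: derive reach(h,d) via R1 from reach(h,f), edge(f,d)
round 3: derive reach(i,c) via R1 from reach(i,h), edge(h,c)
round 4: derive reach(f,f) via R1 from reach(f,i), edge(i,f)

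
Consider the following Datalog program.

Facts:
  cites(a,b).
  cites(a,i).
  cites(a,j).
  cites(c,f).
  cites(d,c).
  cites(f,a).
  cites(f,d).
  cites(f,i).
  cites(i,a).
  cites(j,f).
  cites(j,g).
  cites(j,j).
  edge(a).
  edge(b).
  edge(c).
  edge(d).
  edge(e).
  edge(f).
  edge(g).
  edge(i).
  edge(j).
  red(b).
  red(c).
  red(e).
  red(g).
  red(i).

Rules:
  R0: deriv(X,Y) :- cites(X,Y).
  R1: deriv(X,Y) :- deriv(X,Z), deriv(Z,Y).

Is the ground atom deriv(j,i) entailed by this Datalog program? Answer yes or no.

round 1: derive deriv(a,b) via R0 from cites(a,b)
round 1: derive deriv(a,i) via R0 from cites(a,i)
round 1: derive deriv(a,j) via R0 from cites(a,j)
round 1: derive deriv(c,f) via R0 from cites(c,f)
round 1: derive deriv(d,c) via R0 from cites(d,c)
round 1: derive deriv(f,a) via R0 from cites(f,a)
round 1: derive deriv(f,d) via R0 from cites(f,d)
round 1: derive deriv(f,i) via R0 from cites(f,i)
round 1: derive deriv(i,a) via R0 from cites(i,a)
round 1: derive deriv(j,f) via R0 from cites(j,f)
round 1: derive deriv(j,g) via R0 from cites(j,g)
round 1: derive deriv(j,j) via R0 from cites(j,j)
round 2: derive deriv(a,a) via R1 from deriv(a,i), deriv(i,a)
round 2: derive deriv(a,f) via R1 from deriv(a,j), deriv(j,f)
round 2: derive deriv(a,g) via R1 from deriv(a,j), deriv(j,g)
round 2: derive deriv(c,a) via R1 from deriv(c,f), deriv(f,a)
round 2: derive deriv(c,d) via R1 from deriv(c,f), deriv(f,d)
round 2: derive deriv(c,i) via R1 from deriv(c,f), deriv(f,i)
round 2: derive deriv(d,f) via R1 from deriv(d,c), deriv(c,f)
round 2: derive deriv(f,b) via R1 from deriv(f,a), deriv(a,b)
round 2: derive deriv(f,c) via R1 from deriv(f,d), deriv(d,c)
round 2: derive deriv(f,j) via R1 from deriv(f,a), deriv(a,j)
round 2: derive deriv(i,b) via R1 from deriv(i,a), deriv(a,b)
round 2: derive deriv(i,i) via R1 from deriv(i,a), deriv(a,i)
round 2: derive deriv(i,j) via R1 from deriv(i,a), deriv(a,j)
round 2: derive deriv(j,a) via R1 from deriv(j,f), deriv(f,a)
round 2: derive deriv(j,d) via R1 from deriv(j,f), deriv(f,d)
round 2: derive deriv(j,i) via R1 from deriv(j,f), deriv(f,i)
round 3: derive deriv(a,c) via R1 from deriv(a,f), deriv(f,c)
round 3: derive deriv(a,d) via R1 from deriv(a,f), deriv(f,d)
round 3: derive deriv(c,b) via R1 from deriv(c,a), deriv(a,b)
round 3: derive deriv(c,c) via R1 from deriv(c,d), deriv(d,c)
round 3: derive deriv(c,g) via R1 from deriv(c,a), deriv(a,g)
round 3: derive deriv(c,j) via R1 from deriv(c,a), deriv(a,j)
round 3: derive deriv(d,a) via R1 from deriv(d,c), deriv(c,a)
round 3: derive deriv(d,b) via R1 from deriv(d,f), deriv(f,b)
round 3: derive deriv(d,d) via R1 from deriv(d,c), deriv(c,d)
round 3: derive deriv(d,i) via R1 from deriv(d,c), deriv(c,i)
round 3: derive deriv(d,j) via R1 from deriv(d,f), deriv(f,j)
round 3: derive deriv(f,f) via R1 from deriv(f,a), deriv(a,f)
round 3: derive deriv(f,g) via R1 from deriv(f,a), deriv(a,g)
round 3: derive deriv(i,d) via R1 from deriv(i,j), deriv(j,d)
round 3: derive deriv(i,f) via R1 from deriv(i,a), deriv(a,f)
round 3: derive deriv(i,g) via R1 from deriv(i,a), deriv(a,g)
round 3: derive deriv(j,b) via R1 from deriv(j,a), deriv(a,b)
round 3: derive deriv(j,c) via R1 from deriv(j,d), deriv(d,c)
round 4: derive deriv(d,g) via R1 from deriv(d,a), deriv(a,g)
round 4: derive deriv(i,c) via R1 from deriv(i,a), deriv(a,c)

yes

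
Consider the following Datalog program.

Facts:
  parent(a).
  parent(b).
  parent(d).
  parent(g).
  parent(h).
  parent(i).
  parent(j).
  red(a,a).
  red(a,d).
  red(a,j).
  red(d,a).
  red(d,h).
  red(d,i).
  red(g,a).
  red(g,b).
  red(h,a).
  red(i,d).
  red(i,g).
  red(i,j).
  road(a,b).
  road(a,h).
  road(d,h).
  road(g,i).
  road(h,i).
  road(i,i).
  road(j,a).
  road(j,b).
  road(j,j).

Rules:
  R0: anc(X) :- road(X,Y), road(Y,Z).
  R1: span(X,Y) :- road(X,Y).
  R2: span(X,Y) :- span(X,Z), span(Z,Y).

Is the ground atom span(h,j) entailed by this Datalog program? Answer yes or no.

no

round 1: derive span(a,b) via R1 from road(a,b)
round 1: derive span(a,h) via R1 from road(a,h)
round 1: derive span(d,h) via R1 from road(d,h)
round 1: derive span(g,i) via R1 from road(g,i)
round 1: derive span(h,i) via R1 from road(h,i)
round 1: derive span(i,i) via R1 from road(i,i)
round 1: derive span(j,a) via R1 from road(j,a)
round 1: derive span(j,b) via R1 from road(j,b)
round 1: derive span(j,j) via R1 from road(j,j)
round 2: derive span(a,i) via R2 from span(a,h), span(h,i)
round 2: derive span(d,i) via R2 from span(d,h), span(h,i)
round 2: derive span(j,h) via R2 from span(j,a), span(a,h)
round 3: derive span(j,i) via R2 from span(j,a), span(a,i)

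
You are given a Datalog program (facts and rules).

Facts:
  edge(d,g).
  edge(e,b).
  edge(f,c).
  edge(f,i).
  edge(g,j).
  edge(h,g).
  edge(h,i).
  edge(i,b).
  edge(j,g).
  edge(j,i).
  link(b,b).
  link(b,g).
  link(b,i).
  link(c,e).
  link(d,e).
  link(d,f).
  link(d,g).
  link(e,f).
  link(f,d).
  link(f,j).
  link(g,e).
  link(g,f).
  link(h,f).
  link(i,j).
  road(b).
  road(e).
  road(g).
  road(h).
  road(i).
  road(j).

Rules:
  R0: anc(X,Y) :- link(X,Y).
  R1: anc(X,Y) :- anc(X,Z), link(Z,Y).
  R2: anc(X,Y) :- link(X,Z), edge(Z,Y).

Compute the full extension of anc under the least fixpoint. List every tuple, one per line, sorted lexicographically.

anc(b,b)
anc(b,d)
anc(b,e)
anc(b,f)
anc(b,g)
anc(b,i)
anc(b,j)
anc(c,b)
anc(c,d)
anc(c,e)
anc(c,f)
anc(c,g)
anc(c,i)
anc(c,j)
anc(d,b)
anc(d,c)
anc(d,d)
anc(d,e)
anc(d,f)
anc(d,g)
anc(d,i)
anc(d,j)
anc(e,c)
anc(e,d)
anc(e,e)
anc(e,f)
anc(e,g)
anc(e,i)
anc(e,j)
anc(f,d)
anc(f,e)
anc(f,f)
anc(f,g)
anc(f,i)
anc(f,j)
anc(g,b)
anc(g,c)
anc(g,d)
anc(g,e)
anc(g,f)
anc(g,g)
anc(g,i)
anc(g,j)
anc(h,c)
anc(h,d)
anc(h,e)
anc(h,f)
anc(h,g)
anc(h,i)
anc(h,j)
anc(i,d)
anc(i,e)
anc(i,f)
anc(i,g)
anc(i,i)
anc(i,j)

round 1: derive anc(b,b) via R0 from link(b,b)
round 1: derive anc(b,g) via R0 from link(b,g)
round 1: derive anc(b,i) via R0 from link(b,i)
round 1: derive anc(c,e) via R0 from link(c,e)
round 1: derive anc(d,e) via R0 from link(d,e)
round 1: derive anc(d,f) via R0 from link(d,f)
round 1: derive anc(d,g) via R0 from link(d,g)
round 1: derive anc(e,f) via R0 from link(e,f)
round 1: derive anc(f,d) via R0 from link(f,d)
round 1: derive anc(f,j) via R0 from link(f,j)
round 1: derive anc(g,e) via R0 from link(g,e)
round 1: derive anc(g,f) via R0 from link(g,f)
round 1: derive anc(h,f) via R0 from link(h,f)
round 1: derive anc(i,j) via R0 from link(i,j)
round 1: derive anc(b,j) via R2 from link(b,g), edge(g,j)
round 1: derive anc(c,b) via R2 from link(c,e), edge(e,b)
round 1: derive anc(d,b) via R2 from link(d,e), edge(e,b)
round 1: derive anc(d,c) via R2 from link(d,f), edge(f,c)
round 1: derive anc(d,i) via R2 from link(d,f), edge(f,i)
round 1: derive anc(d,j) via R2 from link(d,g), edge(g,j)
round 1: derive anc(e,c) via R2 from link(e,f), edge(f,c)
round 1: derive anc(e,i) via R2 from link(e,f), edge(f,i)
round 1: derive anc(f,g) via R2 from link(f,d), edge(d,g)
round 1: derive anc(f,i) via R2 from link(f,j), edge(j,i)
round 1: derive anc(g,b) via R2 from link(g,e), edge(e,b)
round 1: derive anc(g,c) via R2 from link(g,f), edge(f,c)
round 1: derive anc(g,i) via R2 from link(g,f), edge(f,i)
round 1: derive anc(h,c) via R2 from link(h,f), edge(f,c)
round 1: derive anc(h,i) via R2 from link(h,f), edge(f,i)
round 1: derive anc(i,g) via R2 from link(i,j), edge(j,g)
round 1: derive anc(i,i) via R2 from link(i,j), edge(j,i)
round 2: derive anc(b,e) via R1 from anc(b,g), link(g,e)
round 2: derive anc(b,f) via R1 from anc(b,g), link(g,f)
round 2: derive anc(c,f) via R1 from anc(c,e), link(e,f)
round 2: derive anc(c,g) via R1 from anc(c,b), link(b,g)
round 2: derive anc(c,i) via R1 from anc(c,b), link(b,i)
round 2: derive anc(d,d) via R1 from anc(d,f), link(f,d)
round 2: derive anc(e,d) via R1 from anc(e,f), link(f,d)
round 2: derive anc(e,e) via R1 from anc(e,c), link(c,e)
round 2: derive anc(e,j) via R1 from anc(e,f), link(f,j)
round 2: derive anc(f,e) via R1 from anc(f,d), link(d,e)
round 2: derive anc(f,f) via R1 from anc(f,d), link(d,f)
round 2: derive anc(g,d) via R1 from anc(g,f), link(f,d)
round 2: derive anc(g,g) via R1 from anc(g,b), link(b,g)
round 2: derive anc(g,j) via R1 from anc(g,f), link(f,j)
round 2: derive anc(h,d) via R1 from anc(h,f), link(f,d)
round 2: derive anc(h,e) via R1 from anc(h,c), link(c,e)
round 2: derive anc(h,j) via R1 from anc(h,f), link(f,j)
round 2: derive anc(i,e) via R1 from anc(i,g), link(g,e)
round 2: derive anc(i,f) via R1 from anc(i,g), link(g,f)
round 3: derive anc(b,d) via R1 from anc(b,f), link(f,d)
round 3: derive anc(c,d) via R1 from anc(c,f), link(f,d)
round 3: derive anc(c,j) via R1 from anc(c,f), link(f,j)
round 3: derive anc(e,g) via R1 from anc(e,d), link(d,g)
round 3: derive anc(h,g) via R1 from anc(h,d), link(d,g)
round 3: derive anc(i,d) via R1 from anc(i,f), link(f,d)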